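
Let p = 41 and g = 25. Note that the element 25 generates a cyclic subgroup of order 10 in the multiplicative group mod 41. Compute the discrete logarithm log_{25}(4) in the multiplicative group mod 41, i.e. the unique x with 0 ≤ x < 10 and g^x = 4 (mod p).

3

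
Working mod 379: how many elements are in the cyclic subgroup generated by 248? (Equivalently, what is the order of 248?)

The order of 248 must divide p − 1 = 378 = 2 · 3^3 · 7.
Divisors: 1, 2, 3, 6, 7, 9, 14, 18, 21, 27, 42, 54, 63, 126, 189, 378.
Check each in increasing order: 248^1 ≡ 248;  248^2 ≡ 106;  248^3 ≡ 137;  248^6 ≡ 198;  248^7 ≡ 213;  248^9 ≡ 217;  248^14 ≡ 268;  248^18 ≡ 93;  248^21 ≡ 234;  248^27 ≡ 94;  248^42 ≡ 180;  248^54 ≡ 119;  248^63 ≡ 51;  248^126 ≡ 327;  248^189 ≡ 1.
Smallest exponent giving 1 is 189.

189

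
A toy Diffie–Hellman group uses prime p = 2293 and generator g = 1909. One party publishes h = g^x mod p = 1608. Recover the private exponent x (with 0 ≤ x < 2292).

1009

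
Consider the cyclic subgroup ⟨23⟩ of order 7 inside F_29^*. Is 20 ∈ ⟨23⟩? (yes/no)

yes

20 ∈ ⟨23⟩ iff 20^7 ≡ 1 (mod 29), since |⟨23⟩| = 7.
20^7 mod 29 = 1.
Since 1 = 1, 20 lies in the subgroup.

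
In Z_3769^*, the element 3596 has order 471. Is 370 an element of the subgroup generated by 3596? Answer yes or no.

no

370 ∈ ⟨3596⟩ iff 370^471 ≡ 1 (mod 3769), since |⟨3596⟩| = 471.
370^471 mod 3769 = 409.
Since 409 ≠ 1, 370 does not lie in the subgroup.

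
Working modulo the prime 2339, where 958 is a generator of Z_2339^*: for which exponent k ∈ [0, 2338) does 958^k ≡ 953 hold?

711

Baby-step giant-step with m = ceil(sqrt(2338)) = 49.
Baby table (958^j mod 2339 for j=0..48):
  0:1  1:958  2:876  3:1846  4:184  5:847  6:2132  7:509
  8:1110  9:1474  10:1675  11:96  12:747  13:2231  14:1791  15:1291
  16:1786  17:1179  18:2084  19:1305  20:1164  21:1748  22:2199  23:1542
  24:1327  25:1189  26:2308  27:709  28:912  29:1249  30:1313  31:1811
  32:1739  33:594  34:675  35:1086  36:1872  37:1702  38:233  39:1009
  40:615  41:2081  42:770  43:875  44:888  45:1647  46:1340  47:1948
  48:2001
Giant step factor: 958^(-49) ≡ 2117 (mod 2339).
Scan 953·2117^i mod 2339 for i = 0, 1, …:
  i=0: 953   i=1: 1283   i=2: 532   i=3: 1185
  i=4: 1237   i=5: 1388   i=6: 612   i=7: 2137
  i=8: 403   i=9: 1755     …   i=13: 1122
  i=14: 1189
Match at i=14, j=25: k = 14·49 + 25 = 711.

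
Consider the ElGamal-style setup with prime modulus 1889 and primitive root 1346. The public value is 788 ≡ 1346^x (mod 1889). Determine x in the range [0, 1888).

Baby-step giant-step with m = ceil(sqrt(1888)) = 44.
Baby table (1346^j mod 1889 for j=0..43):
  0:1  1:1346  2:165  3:1077  4:779  5:139  6:83  7:267
  8:472  9:608  10:431  11:203  12:1222  13:1382  14:1396  15:1350
  16:1771  17:1737  18:1309  19:1366  20:639  21:599  22:1540  23:607
  24:974  25:38  26:145  27:603  28:1257  29:1267  30:1504  31:1265
  32:701  33:935  34:436  35:1266  36:158  37:1100  38:1513  39:156
  40:297  41:1183  42:1780  43:628
Giant step factor: 1346^(-44) ≡ 263 (mod 1889).
Scan 788·263^i mod 1889 for i = 0, 1, …:
  i=0: 788   i=1: 1343   i=2: 1855   i=3: 503
  i=4: 59   i=5: 405   i=6: 731   i=7: 1464
  i=8: 1565   i=9: 1682     …   i=14: 246
  i=15: 472
Match at i=15, j=8: x = 15·44 + 8 = 668.

668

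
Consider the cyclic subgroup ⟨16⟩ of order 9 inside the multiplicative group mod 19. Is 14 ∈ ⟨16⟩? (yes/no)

⟨16⟩ has order 9; its elements mod 19 are {1, 4, 5, 6, 7, 9, 11, 16, 17}.
14 is not in this set.

no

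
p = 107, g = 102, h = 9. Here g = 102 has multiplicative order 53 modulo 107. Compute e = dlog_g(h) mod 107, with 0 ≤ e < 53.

Successive powers of 102 modulo 107:
  102^0=1  102^1=102  102^2=25  102^3=89  102^4=90  102^5=85
  102^6=3  102^7=92  102^8=75  102^9=53  102^10=56  102^11=41
  102^12=9
So 102^12 ≡ 9 (mod 107), giving e = 12.

12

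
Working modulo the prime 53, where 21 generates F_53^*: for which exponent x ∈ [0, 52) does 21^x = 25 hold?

50

Baby-step giant-step with m = ceil(sqrt(52)) = 8.
Baby table (21^j mod 53 for j=0..7):
  0:1  1:21  2:17  3:39  4:24  5:27  6:37  7:35
Giant step factor: 21^(-8) ≡ 15 (mod 53).
Scan 25·15^i mod 53 for i = 0, 1, …:
  i=0: 25   i=1: 4   i=2: 7   i=3: 52
  i=4: 38   i=5: 40   i=6: 17
Match at i=6, j=2: x = 6·8 + 2 = 50.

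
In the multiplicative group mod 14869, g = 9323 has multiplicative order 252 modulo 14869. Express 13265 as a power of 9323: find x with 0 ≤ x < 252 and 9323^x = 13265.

72

Baby-step giant-step with m = ceil(sqrt(252)) = 16.
Baby table (9323^j mod 14869 for j=0..15):
  0:1  1:9323  2:9024  3:1950  4:9932  5:6773  6:10905  7:7962
  8:3678  9:2080  10:2664  11:5242  12:11632  13:5519  14:6897  15:7175
Giant step factor: 9323^(-16) ≡ 2092 (mod 14869).
Scan 13265·2092^i mod 14869 for i = 0, 1, …:
  i=0: 13265   i=1: 4826   i=2: 14810   i=3: 10393
  i=4: 3678
Match at i=4, j=8: x = 4·16 + 8 = 72.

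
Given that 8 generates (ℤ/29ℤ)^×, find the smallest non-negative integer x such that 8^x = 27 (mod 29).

Successive powers of 8 modulo 29:
  8^0=1  8^1=8  8^2=6  8^3=19  8^4=7  8^5=27
So 8^5 ≡ 27 (mod 29), giving x = 5.

5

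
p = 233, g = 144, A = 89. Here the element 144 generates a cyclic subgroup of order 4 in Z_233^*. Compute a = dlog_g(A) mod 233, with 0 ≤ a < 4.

Successive powers of 144 modulo 233:
  144^0=1  144^1=144  144^2=232  144^3=89
So 144^3 ≡ 89 (mod 233), giving a = 3.

3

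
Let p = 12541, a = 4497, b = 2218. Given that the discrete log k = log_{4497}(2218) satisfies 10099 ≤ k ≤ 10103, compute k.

Compute 4497^10099 mod 12541 = 9987, then multiply by 4497 repeatedly:
  4497^10099=9987  4497^10100=2218
Found 2218 at exponent 10100.

10100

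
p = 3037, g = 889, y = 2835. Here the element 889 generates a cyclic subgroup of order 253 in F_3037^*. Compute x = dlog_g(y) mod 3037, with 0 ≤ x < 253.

232

Baby-step giant-step with m = ceil(sqrt(253)) = 16.
Baby table (889^j mod 3037 for j=0..15):
  0:1  1:889  2:701  3:604  4:2444  5:1261  6:376  7:194
  8:2394  9:2366  10:1770  11:364  12:1674  13:56  14:1192  15:2812
Giant step factor: 889^(-16) ≡ 386 (mod 3037).
Scan 2835·386^i mod 3037 for i = 0, 1, …:
  i=0: 2835   i=1: 990   i=2: 2515   i=3: 1987
  i=4: 1658   i=5: 2218   i=6: 2751   i=7: 1973
  i=8: 2328   i=9: 2693     …   i=13: 2162
  i=14: 2394
Match at i=14, j=8: x = 14·16 + 8 = 232.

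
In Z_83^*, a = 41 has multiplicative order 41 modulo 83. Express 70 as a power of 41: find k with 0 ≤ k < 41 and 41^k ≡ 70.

5

Baby-step giant-step with m = ceil(sqrt(41)) = 7.
Baby table (41^j mod 83 for j=0..6):
  0:1  1:41  2:21  3:31  4:26  5:70  6:48
Giant step factor: 41^(-7) ≡ 38 (mod 83).
Scan 70·38^i mod 83 for i = 0, 1, …:
  i=0: 70
Match at i=0, j=5: k = 0·7 + 5 = 5.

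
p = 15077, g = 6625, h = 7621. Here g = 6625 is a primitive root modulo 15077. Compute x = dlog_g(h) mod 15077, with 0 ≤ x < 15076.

11372

Baby-step giant-step with m = ceil(sqrt(15076)) = 123.
Baby table (6625^j mod 15077 for j=0..122):
  0:1  1:6625  2:1478  3:6777  4:13396  5:5278  6:3187  7:6075
  8:6362  9:8035  10:10065  11:10131  12:10148  13:2157  14:12206  15:6799
  16:8376  17:7640  18:1511  19:14324  20:1862  21:2764  22:8022  23:14402
  24:5994  25:12509  26:8933  27:3900  28:10599  29:4786  30:319  31:2595
  32:4095  33:5852  34:6533  35:10135  36:6494  37:8069  38:9160  39:75
  40:14411  41:5311  42:10734  43:9618  44:3848  45:12870  46:3315  47:9763
  48:14622  49:1025  50:5975  51:7250  52:11005  53:10830  54:12384  55:10043
  56:74  57:7786  58:3833  59:3957  60:11299  61:13647  62:9683  63:12317
  64:3401  65:6587  66:6037  67:10921  68:12179  69:8848  70:13701  71:5585
  72:1667  73:7511  74:6275  75:4586  76:2095  77:8535  78:5625  79:10358
  80:6323  81:5969  82:12731  83:2137  84:322  85:7393  86:8529  87:11106
  88:1490  89:10892  90:978  91:11217  92:13169  93:9103  94:14452  95:5550
  96:11024  97:1012  98:10312  99:3113  100:13366  101:2529  102:4078  103:13843
  104:11561  105:465  106:4917  107:8805  108:212  109:2339  110:11796  111:4409
  112:5476  113:3238  114:12256  115:6355  116:6891  117:14796  118:7923  119:6838
  120:10442  121:4974  122:9505
Giant step factor: 6625^(-123) ≡ 3488 (mod 15077).
Scan 7621·3488^i mod 15077 for i = 0, 1, …:
  i=0: 7621   i=1: 1297   i=2: 836   i=3: 6107
  i=4: 12492   i=5: 14643   i=6: 8985   i=7: 9674
  i=8: 586   i=9: 8573     …   i=91: 8014
  i=92: 74
Match at i=92, j=56: x = 92·123 + 56 = 11372.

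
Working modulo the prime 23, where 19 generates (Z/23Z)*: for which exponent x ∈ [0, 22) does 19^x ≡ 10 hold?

Successive powers of 19 modulo 23:
  19^0=1  19^1=19  19^2=16  19^3=5  19^4=3  19^5=11
  19^6=2  19^7=15  19^8=9  19^9=10
So 19^9 ≡ 10 (mod 23), giving x = 9.

9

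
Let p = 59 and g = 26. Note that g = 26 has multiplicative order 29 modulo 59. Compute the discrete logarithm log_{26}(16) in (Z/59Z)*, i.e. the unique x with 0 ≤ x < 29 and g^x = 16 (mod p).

19

Successive powers of 26 modulo 59:
  26^0=1  26^1=26  26^2=27  26^3=53  26^4=21  26^5=15
  26^6=36  26^7=51  26^8=28  26^9=20  26^10=48  26^11=9
  26^12=57  26^13=7  26^14=5  26^15=12  26^16=17  26^17=29
  26^18=46  26^19=16
So 26^19 ≡ 16 (mod 59), giving x = 19.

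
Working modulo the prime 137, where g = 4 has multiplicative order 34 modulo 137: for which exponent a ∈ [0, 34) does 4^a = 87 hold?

Successive powers of 4 modulo 137:
  4^0=1  4^1=4  4^2=16  4^3=64  4^4=119  4^5=65
  4^6=123  4^7=81  4^8=50  4^9=63  4^10=115  4^11=49
  4^12=59  4^13=99  4^14=122  4^15=77  4^16=34  4^17=136
  4^18=133  4^19=121  4^20=73  4^21=18  4^22=72  4^23=14
  4^24=56  4^25=87
So 4^25 ≡ 87 (mod 137), giving a = 25.

25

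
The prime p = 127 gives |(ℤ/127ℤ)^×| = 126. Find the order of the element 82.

63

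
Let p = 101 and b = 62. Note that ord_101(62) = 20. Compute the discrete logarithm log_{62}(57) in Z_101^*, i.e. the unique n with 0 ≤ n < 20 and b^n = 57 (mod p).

Successive powers of 62 modulo 101:
  62^0=1  62^1=62  62^2=6  62^3=69  62^4=36  62^5=10
  62^6=14  62^7=60  62^8=84  62^9=57
So 62^9 ≡ 57 (mod 101), giving n = 9.

9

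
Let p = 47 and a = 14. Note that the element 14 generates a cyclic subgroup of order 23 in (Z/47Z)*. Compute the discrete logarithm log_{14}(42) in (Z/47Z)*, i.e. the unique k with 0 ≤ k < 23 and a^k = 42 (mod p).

Successive powers of 14 modulo 47:
  14^0=1  14^1=14  14^2=8  14^3=18  14^4=17  14^5=3
  14^6=42
So 14^6 ≡ 42 (mod 47), giving k = 6.

6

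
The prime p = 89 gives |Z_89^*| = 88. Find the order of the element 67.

11

The order of 67 must divide p − 1 = 88 = 2^3 · 11.
Divisors: 1, 2, 4, 8, 11, 22, 44, 88.
Check each in increasing order: 67^1 ≡ 67;  67^2 ≡ 39;  67^4 ≡ 8;  67^8 ≡ 64;  67^11 ≡ 1.
Smallest exponent giving 1 is 11.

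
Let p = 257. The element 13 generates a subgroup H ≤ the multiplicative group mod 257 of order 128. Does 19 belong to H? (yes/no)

19 ∈ ⟨13⟩ iff 19^128 ≡ 1 (mod 257), since |⟨13⟩| = 128.
19^128 mod 257 = 256.
Since 256 ≠ 1, 19 does not lie in the subgroup.

no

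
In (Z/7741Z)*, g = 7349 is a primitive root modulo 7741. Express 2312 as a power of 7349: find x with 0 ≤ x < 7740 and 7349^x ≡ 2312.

2375

Baby-step giant-step with m = ceil(sqrt(7740)) = 88.
Baby table (7349^j mod 7741 for j=0..87):
  0:1  1:7349  2:6585  3:4174  4:4884  5:5240  6:5026  7:3763
  8:3435  9:414  10:273  11:1358  12:1793  13:1575  14:1880  15:6176
  16:1941  17:5487  18:1094  19:4648  20:4860  21:6907  22:1806  23:4220
  24:2334  25:6251  26:3505  27:3938  28:4504  29:7121  30:3069  31:4548
  32:5355  33:6392  34:2420  35:3503  36:4722  37:6816  38:6514  39:1042
  40:1809  41:3044  42:6607  43:3291  44:2675  45:4176  46:4100  47:2928
  48:5633  49:5790  50:6174  51:2725  52:58  53:487  54:2621  55:2121
  56:4596  57:2021  58:5091  59:1506  60:5705  61:789  62:352  63:1354
  64:3361  65:6199  66:666  67:2122  68:4204  69:865  70:1524  71:6390
  72:3204  73:5815  74:4115  75:4789  76:3775  77:6472  78:2024  79:3915
  80:5779  81:2745  82:7700  83:590  84:950  85:6909  86:1022  87:1908
Giant step factor: 7349^(-88) ≡ 1066 (mod 7741).
Scan 2312·1066^i mod 7741 for i = 0, 1, …:
  i=0: 2312   i=1: 2954   i=2: 6118   i=3: 3866
  i=4: 2944   i=5: 3199   i=6: 4094   i=7: 6021
  i=8: 1097   i=9: 511     …   i=25: 6944
  i=26: 1908
Match at i=26, j=87: x = 26·88 + 87 = 2375.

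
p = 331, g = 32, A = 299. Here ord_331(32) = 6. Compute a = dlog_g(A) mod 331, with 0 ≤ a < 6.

Successive powers of 32 modulo 331:
  32^0=1  32^1=32  32^2=31  32^3=330  32^4=299
So 32^4 ≡ 299 (mod 331), giving a = 4.

4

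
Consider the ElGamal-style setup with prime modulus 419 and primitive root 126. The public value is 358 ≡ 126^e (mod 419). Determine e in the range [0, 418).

Baby-step giant-step with m = ceil(sqrt(418)) = 21.
Baby table (126^j mod 419 for j=0..20):
  0:1  1:126  2:373  3:70  4:21  5:132  6:291  7:213
  8:22  9:258  10:245  11:283  12:43  13:390  14:117  15:77
  16:65  17:229  18:362  19:360  20:108
Giant step factor: 126^(-21) ≡ 44 (mod 419).
Scan 358·44^i mod 419 for i = 0, 1, …:
  i=0: 358   i=1: 249   i=2: 62   i=3: 214
  i=4: 198   i=5: 332   i=6: 362
Match at i=6, j=18: e = 6·21 + 18 = 144.

144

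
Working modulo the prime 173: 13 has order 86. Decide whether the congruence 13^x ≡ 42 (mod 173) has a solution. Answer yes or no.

no

42 ∈ ⟨13⟩ iff 42^86 ≡ 1 (mod 173), since |⟨13⟩| = 86.
42^86 mod 173 = 172.
Since 172 ≠ 1, 42 does not lie in the subgroup.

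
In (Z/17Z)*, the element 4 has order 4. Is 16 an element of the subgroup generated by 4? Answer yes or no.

yes

16 ∈ ⟨4⟩ iff 16^4 ≡ 1 (mod 17), since |⟨4⟩| = 4.
16^4 mod 17 = 1.
Since 1 = 1, 16 lies in the subgroup.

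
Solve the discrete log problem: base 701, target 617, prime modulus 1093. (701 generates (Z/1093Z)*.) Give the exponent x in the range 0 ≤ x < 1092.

Baby-step giant-step with m = ceil(sqrt(1092)) = 34.
Baby table (701^j mod 1093 for j=0..33):
  0:1  1:701  2:644  3:35  4:489  5:680  6:132  7:720
  8:847  9:248  10:61  11:134  12:1029  13:1042  14:318  15:1039
  16:401  17:200  18:296  19:919  20:442  21:523  22:468  23:168
  24:817  25:1078  26:415  27:177  28:568  29:316  30:730  31:206
  32:130  33:411
Giant step factor: 701^(-34) ≡ 575 (mod 1093).
Scan 617·575^i mod 1093 for i = 0, 1, …:
  i=0: 617   i=1: 643   i=2: 291   i=3: 96
  i=4: 550   i=5: 373   i=6: 247   i=7: 1028
  i=8: 880   i=9: 1034     …   i=20: 1025
  i=21: 248
Match at i=21, j=9: x = 21·34 + 9 = 723.

723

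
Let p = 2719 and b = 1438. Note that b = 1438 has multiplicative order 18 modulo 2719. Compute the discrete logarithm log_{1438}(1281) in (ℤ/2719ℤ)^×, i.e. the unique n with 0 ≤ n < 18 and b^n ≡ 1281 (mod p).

Successive powers of 1438 modulo 2719:
  1438^0=1  1438^1=1438  1438^2=1404  1438^3=1454  1438^4=2660  1438^5=2166
  1438^6=1453  1438^7=1222  1438^8=762  1438^9=2718  1438^10=1281
So 1438^10 ≡ 1281 (mod 2719), giving n = 10.

10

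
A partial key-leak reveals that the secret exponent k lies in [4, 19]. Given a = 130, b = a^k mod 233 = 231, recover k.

Compute 130^4 mod 233 = 231, then multiply by 130 repeatedly:
  130^4=231
Found 231 at exponent 4.

4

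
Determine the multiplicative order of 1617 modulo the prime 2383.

794

The order of 1617 must divide p − 1 = 2382 = 2 · 3 · 397.
Divisors: 1, 2, 3, 6, 397, 794, 1191, 2382.
Check each in increasing order: 1617^1 ≡ 1617;  1617^2 ≡ 538;  1617^3 ≡ 151;  1617^6 ≡ 1354;  1617^397 ≡ 2382;  1617^794 ≡ 1.
Smallest exponent giving 1 is 794.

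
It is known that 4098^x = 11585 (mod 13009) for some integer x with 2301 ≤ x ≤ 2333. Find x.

2315

Compute 4098^2301 mod 13009 = 10792, then multiply by 4098 repeatedly:
  4098^2301=10792  4098^2302=8025  4098^2303=12707  4098^2304=11268  4098^2305=7323
  4098^2306=10900  4098^2307=8303  4098^2308=7159  4098^2309=2287  4098^2310=5646
  4098^2311=7306  4098^2312=6279  4098^2313=12549  4098^2314=1225  4098^2315=11585
Found 11585 at exponent 2315.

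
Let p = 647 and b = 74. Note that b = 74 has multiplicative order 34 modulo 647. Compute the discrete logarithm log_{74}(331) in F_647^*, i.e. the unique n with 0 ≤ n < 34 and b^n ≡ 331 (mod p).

11

Successive powers of 74 modulo 647:
  74^0=1  74^1=74  74^2=300  74^3=202  74^4=67  74^5=429
  74^6=43  74^7=594  74^8=607  74^9=275  74^10=293  74^11=331
So 74^11 ≡ 331 (mod 647), giving n = 11.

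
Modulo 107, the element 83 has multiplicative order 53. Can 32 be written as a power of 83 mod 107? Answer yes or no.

no

32 ∈ ⟨83⟩ iff 32^53 ≡ 1 (mod 107), since |⟨83⟩| = 53.
32^53 mod 107 = 106.
Since 106 ≠ 1, 32 does not lie in the subgroup.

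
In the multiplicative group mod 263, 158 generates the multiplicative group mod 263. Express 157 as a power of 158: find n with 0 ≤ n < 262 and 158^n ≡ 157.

Baby-step giant-step with m = ceil(sqrt(262)) = 17.
Baby table (158^j mod 263 for j=0..16):
  0:1  1:158  2:242  3:101  4:178  5:246  6:207  7:94
  8:124  9:130  10:26  11:163  12:243  13:259  14:157  15:84
  16:122
Giant step factor: 158^(-17) ≡ 41 (mod 263).
Scan 157·41^i mod 263 for i = 0, 1, …:
  i=0: 157
Match at i=0, j=14: n = 0·17 + 14 = 14.

14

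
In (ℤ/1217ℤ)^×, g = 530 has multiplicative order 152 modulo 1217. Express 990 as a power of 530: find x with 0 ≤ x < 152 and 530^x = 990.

Baby-step giant-step with m = ceil(sqrt(152)) = 13.
Baby table (530^j mod 1217 for j=0..12):
  0:1  1:530  2:990  3:173  4:415  5:890  6:721  7:1209
  8:628  9:599  10:1050  11:331  12:182
Giant step factor: 530^(-13) ≡ 883 (mod 1217).
Scan 990·883^i mod 1217 for i = 0, 1, …:
  i=0: 990
Match at i=0, j=2: x = 0·13 + 2 = 2.

2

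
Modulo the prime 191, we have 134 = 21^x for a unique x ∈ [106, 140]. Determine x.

Compute 21^106 mod 191 = 134, then multiply by 21 repeatedly:
  21^106=134
Found 134 at exponent 106.

106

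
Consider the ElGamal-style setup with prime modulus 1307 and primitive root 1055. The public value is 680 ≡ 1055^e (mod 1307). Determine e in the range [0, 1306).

Baby-step giant-step with m = ceil(sqrt(1306)) = 37.
Baby table (1055^j mod 1307 for j=0..36):
  0:1  1:1055  2:768  3:1207  4:367  5:313  6:851  7:1203
  8:68  9:1162  10:1251  11:1042  12:123  13:372  14:360  15:770
  16:703  17:596  18:113  19:278  20:522  21:463  22:954  23:80
  24:752  25:11  26:1149  27:606  28:207  29:116  30:829  31:212
  32:163  33:748  34:1019  35:691  36:1006
Giant step factor: 1055^(-37) ≡ 824 (mod 1307).
Scan 680·824^i mod 1307 for i = 0, 1, …:
  i=0: 680   i=1: 924   i=2: 702   i=3: 754
  i=4: 471   i=5: 1232   i=6: 936   i=7: 134
  i=8: 628   i=9: 1207
Match at i=9, j=3: e = 9·37 + 3 = 336.

336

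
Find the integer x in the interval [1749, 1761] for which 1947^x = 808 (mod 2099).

Compute 1947^1749 mod 2099 = 1389, then multiply by 1947 repeatedly:
  1947^1749=1389  1947^1750=871  1947^1751=1944  1947^1752=471  1947^1753=1873
  1947^1754=768  1947^1755=808
Found 808 at exponent 1755.

1755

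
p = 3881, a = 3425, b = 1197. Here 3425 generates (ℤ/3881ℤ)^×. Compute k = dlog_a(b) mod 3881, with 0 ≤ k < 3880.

401

Baby-step giant-step with m = ceil(sqrt(3880)) = 63.
Baby table (3425^j mod 3881 for j=0..62):
  0:1  1:3425  2:2243  3:1776  4:1273  5:1662  6:2804  7:2106
  8:2152  9:581  10:2853  11:3048  12:3391  13:2223  14:3134  15:2985
  16:1071  17:630  18:3795  19:406  20:1152  21:2504  22:3071  23:665
  24:3359  25:1291  26:1216  27:487  28:3026  29:1780  30:3330  31:2872
  32:2146  33:3317  34:1038  35:154  36:3515  37:13  38:1834  39:1992
  40:3683  41:1025  42:2201  43:1523  44:211  45:809  46:3672  47:2160
  48:814  49:1392  50:1732  51:1932  52:3876  53:2280  54:428  55:2763
  56:1397  57:3333  58:1504  59:1113  60:883  61:976  62:1259
Giant step factor: 3425^(-63) ≡ 41 (mod 3881).
Scan 1197·41^i mod 3881 for i = 0, 1, …:
  i=0: 1197   i=1: 2505   i=2: 1799   i=3: 20
  i=4: 820   i=5: 2572   i=6: 665
Match at i=6, j=23: k = 6·63 + 23 = 401.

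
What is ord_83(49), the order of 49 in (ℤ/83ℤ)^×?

41

The order of 49 must divide p − 1 = 82 = 2 · 41.
Divisors: 1, 2, 41, 82.
Check each in increasing order: 49^1 ≡ 49;  49^2 ≡ 77;  49^41 ≡ 1.
Smallest exponent giving 1 is 41.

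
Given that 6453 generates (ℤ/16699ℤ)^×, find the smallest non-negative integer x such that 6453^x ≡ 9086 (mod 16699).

Baby-step giant-step with m = ceil(sqrt(16698)) = 130.
Baby table (6453^j mod 16699 for j=0..129):
  0:1  1:6453  2:10602  3:15602  4:1435  5:8809  6:1081  7:12210
  8:5248  9:16471  10:14927  11:4099  12:16330  13:6800  14:12127  15:4017
  16:4853  17:5784  18:1887  19:3240  20:572  21:637  22:2607  23:7078
  24:2569  25:12349  26:469  27:3938  28:12735  29:3176  30:5055  31:6768
  32:6019  33:15432  34:6559  35:9961  36:3882  37:2046  38:10628  39:16390
  40:9903  41:13685  42:4993  43:7458  44:16655  45:16650  46:1084  47:14870
  48:3656  49:13180  50:2533  51:13827  52:2874  53:10032  54:11172  55:3333
  56:16236  57:1382  58:780  59:6941  60:3555  61:12688  62:467  63:7731
  64:8230  65:5370  66:2185  67:5849  68:3857  69:7711  70:12762  71:10417
  72:7426  73:10547  74:11366  75:2790  76:2348  77:5651  78:11986  79:12589
  80:12881  81:10170  82:16639  83:13596  84:15141  85:15723  86:14094  87:5828
  88:1936  89:2156  90:2401  91:13680  92:6126  93:4545  94:5441  95:9475
  96:7136  97:9465  98:9402  99:3639  100:3673  101:5988  102:15777  103:11877
  104:10570  105:9494  106:12850  107:10515  108:5258  109:14205  110:4054  111:9828
  112:13981  113:11395  114:6238  115:9224  116:7236  117:3504  118:866  119:10832
  120:13581  121:1841  122:6984  123:13850  124:1002  125:3393  126:2640  127:2940
  128:1756  129:9546
Giant step factor: 6453^(-130) ≡ 8625 (mod 16699).
Scan 9086·8625^i mod 16699 for i = 0, 1, …:
  i=0: 9086   i=1: 15042   i=2: 2719   i=3: 5979
  i=4: 2363   i=5: 8095   i=6: 856   i=7: 2042
  i=8: 11504   i=9: 13241     …   i=18: 5330
  i=19: 15602
Match at i=19, j=3: x = 19·130 + 3 = 2473.

2473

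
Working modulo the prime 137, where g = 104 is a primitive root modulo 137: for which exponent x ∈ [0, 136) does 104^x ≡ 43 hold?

Baby-step giant-step with m = ceil(sqrt(136)) = 12.
Baby table (104^j mod 137 for j=0..11):
  0:1  1:104  2:130  3:94  4:49  5:27  6:68  7:85
  8:72  9:90  10:44  11:55
Giant step factor: 104^(-12) ≡ 4 (mod 137).
Scan 43·4^i mod 137 for i = 0, 1, …:
  i=0: 43   i=1: 35   i=2: 3   i=3: 12
  i=4: 48   i=5: 55
Match at i=5, j=11: x = 5·12 + 11 = 71.

71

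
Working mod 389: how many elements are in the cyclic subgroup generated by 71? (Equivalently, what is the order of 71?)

388

The order of 71 must divide p − 1 = 388 = 2^2 · 97.
Divisors: 1, 2, 4, 97, 194, 388.
Check each in increasing order: 71^1 ≡ 71;  71^2 ≡ 373;  71^4 ≡ 256;  71^97 ≡ 274;  71^194 ≡ 388;  71^388 ≡ 1.
Smallest exponent giving 1 is 388.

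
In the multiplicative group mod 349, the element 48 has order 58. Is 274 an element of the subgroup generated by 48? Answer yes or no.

274 ∈ ⟨48⟩ iff 274^58 ≡ 1 (mod 349), since |⟨48⟩| = 58.
274^58 mod 349 = 1.
Since 1 = 1, 274 lies in the subgroup.

yes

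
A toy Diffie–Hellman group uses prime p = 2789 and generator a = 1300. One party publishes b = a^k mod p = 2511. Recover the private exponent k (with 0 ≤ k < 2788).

Baby-step giant-step with m = ceil(sqrt(2788)) = 53.
Baby table (1300^j mod 2789 for j=0..52):
  0:1  1:1300  2:2655  3:1507  4:1222  5:1659  6:803  7:814
  8:1169  9:2484  10:2327  11:1824  12:550  13:1016  14:1603  15:517
  16:2740  17:447  18:988  19:1460  20:1480  21:2379  22:2488  23:1949
  24:1288  25:1000  26:326  27:2661  28:940  29:418  30:2334  31:2557
  32:2401  33:409  34:1790  35:974  36:2783  37:567  38:804  39:2114
  40:1035  41:1202  42:760  43:694  44:1353  45:1830  46:2772  47:212
  48:2278  49:2271  50:1538  51:2476  52:294
Giant step factor: 1300^(-53) ≡ 1590 (mod 2789).
Scan 2511·1590^i mod 2789 for i = 0, 1, …:
  i=0: 2511   i=1: 1431   i=2: 2255   i=3: 1585
  i=4: 1683   i=5: 1319   i=6: 2671   i=7: 2032
  i=8: 1218   i=9: 1054   i=10: 2460   i=11: 1222
Match at i=11, j=4: k = 11·53 + 4 = 587.

587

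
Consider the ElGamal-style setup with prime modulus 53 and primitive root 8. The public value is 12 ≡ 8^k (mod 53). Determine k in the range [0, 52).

Baby-step giant-step with m = ceil(sqrt(52)) = 8.
Baby table (8^j mod 53 for j=0..7):
  0:1  1:8  2:11  3:35  4:15  5:14  6:6  7:48
Giant step factor: 8^(-8) ≡ 49 (mod 53).
Scan 12·49^i mod 53 for i = 0, 1, …:
  i=0: 12   i=1: 5   i=2: 33   i=3: 27
  i=4: 51   i=5: 8
Match at i=5, j=1: k = 5·8 + 1 = 41.

41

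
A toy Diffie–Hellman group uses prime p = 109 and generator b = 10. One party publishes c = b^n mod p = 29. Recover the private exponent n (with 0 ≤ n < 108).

10

Successive powers of 10 modulo 109:
  10^0=1  10^1=10  10^2=100  10^3=19  10^4=81  10^5=47
  10^6=34  10^7=13  10^8=21  10^9=101  10^10=29
So 10^10 ≡ 29 (mod 109), giving n = 10.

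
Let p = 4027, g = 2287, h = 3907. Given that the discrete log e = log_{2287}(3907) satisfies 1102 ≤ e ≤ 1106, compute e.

1104

Compute 2287^1102 mod 4027 = 2334, then multiply by 2287 repeatedly:
  2287^1102=2334  2287^1103=2083  2287^1104=3907
Found 3907 at exponent 1104.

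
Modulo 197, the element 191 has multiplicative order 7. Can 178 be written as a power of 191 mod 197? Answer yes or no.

yes

⟨191⟩ has order 7; its elements mod 197 are {1, 36, 104, 114, 164, 178, 191}.
178 is in this set.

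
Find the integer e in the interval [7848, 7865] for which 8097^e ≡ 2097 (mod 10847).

7858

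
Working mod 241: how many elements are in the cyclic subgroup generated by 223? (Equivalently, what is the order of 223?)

120

The order of 223 must divide p − 1 = 240 = 2^4 · 3 · 5.
Divisors: 1, 2, 3, 4, 5, 6, 8, 10, 12, 15, 16, 20, 24, 30, 40, 48, 60, 80, 120, 240.
Check each in increasing order: 223^1 ≡ 223;  223^2 ≡ 83;  223^3 ≡ 193;  223^4 ≡ 141;  223^5 ≡ 113;  223^6 ≡ 135;  223^8 ≡ 119;  223^10 ≡ 237;  223^12 ≡ 150;  223^15 ≡ 30;  223^16 ≡ 183;  223^20 ≡ 16;  223^24 ≡ 87;  223^30 ≡ 177;  223^40 ≡ 15;  223^48 ≡ 98;  223^60 ≡ 240;  223^80 ≡ 225;  223^120 ≡ 1.
Smallest exponent giving 1 is 120.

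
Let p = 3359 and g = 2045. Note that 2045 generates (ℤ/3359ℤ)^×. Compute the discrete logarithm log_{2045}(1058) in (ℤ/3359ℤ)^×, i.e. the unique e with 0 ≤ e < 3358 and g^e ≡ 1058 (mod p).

2366

Baby-step giant-step with m = ceil(sqrt(3358)) = 58.
Baby table (2045^j mod 3359 for j=0..57):
  0:1  1:2045  2:70  3:2072  4:1541  5:603  6:382  7:1902
  8:3227  9:2139  10:837  11:1934  12:1487  13:1020  14:3320  15:861
  16:629  17:3167  18:363  19:3355  20:1897  21:3079  22:1789  23:554
  24:947  25:1831  26:2469  27:528  28:1521  29:11  30:2341  31:770
  32:2638  33:156  34:3274  35:843  36:768  37:1907  38:16  39:2489
  40:1120  41:2921  42:1143  43:2930  44:2753  45:201  46:1247  47:634
  48:3315  49:713  50:279  51:2884  52:2735  53:340  54:3346  55:287
  56:2449  57:3295
Giant step factor: 2045^(-58) ≡ 2665 (mod 3359).
Scan 1058·2665^i mod 3359 for i = 0, 1, …:
  i=0: 1058   i=1: 1369   i=2: 511   i=3: 1420
  i=4: 2066   i=5: 489   i=6: 3252   i=7: 360
  i=8: 2085   i=9: 739     …   i=39: 3091
  i=40: 1247
Match at i=40, j=46: e = 40·58 + 46 = 2366.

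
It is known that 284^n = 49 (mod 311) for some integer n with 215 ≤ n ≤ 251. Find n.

240

Compute 284^215 mod 311 = 171, then multiply by 284 repeatedly:
  284^215=171  284^216=48  284^217=259  284^218=160  284^219=34
  284^220=15  284^221=217  284^222=50  284^223=205  284^224=63
  284^225=165  284^226=210  284^227=239  284^228=78  284^229=71
  284^230=260  284^231=133  284^232=141  284^233=236  284^234=159
  284^235=61  284^236=219  284^237=307  284^238=108  284^239=194
  284^240=49
Found 49 at exponent 240.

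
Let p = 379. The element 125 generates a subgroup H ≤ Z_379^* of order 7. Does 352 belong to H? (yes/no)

no

⟨125⟩ has order 7; its elements mod 379 are {1, 86, 94, 119, 125, 138, 195}.
352 is not in this set.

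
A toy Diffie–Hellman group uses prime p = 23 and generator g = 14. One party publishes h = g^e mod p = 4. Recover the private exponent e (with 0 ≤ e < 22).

Successive powers of 14 modulo 23:
  14^0=1  14^1=14  14^2=12  14^3=7  14^4=6  14^5=15
  14^6=3  14^7=19  14^8=13  14^9=21  14^10=18  14^11=22
  14^12=9  14^13=11  14^14=16  14^15=17  14^16=8  14^17=20
  14^18=4
So 14^18 ≡ 4 (mod 23), giving e = 18.

18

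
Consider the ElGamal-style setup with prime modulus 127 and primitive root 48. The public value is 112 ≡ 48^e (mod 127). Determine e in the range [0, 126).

79

Baby-step giant-step with m = ceil(sqrt(126)) = 12.
Baby table (48^j mod 127 for j=0..11):
  0:1  1:48  2:18  3:102  4:70  5:58  6:117  7:28
  8:74  9:123  10:62  11:55
Giant step factor: 48^(-12) ≡ 47 (mod 127).
Scan 112·47^i mod 127 for i = 0, 1, …:
  i=0: 112   i=1: 57   i=2: 12   i=3: 56
  i=4: 92   i=5: 6   i=6: 28
Match at i=6, j=7: e = 6·12 + 7 = 79.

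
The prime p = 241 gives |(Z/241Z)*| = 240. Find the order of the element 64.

4

The order of 64 must divide p − 1 = 240 = 2^4 · 3 · 5.
Divisors: 1, 2, 3, 4, 5, 6, 8, 10, 12, 15, 16, 20, 24, 30, 40, 48, 60, 80, 120, 240.
Check each in increasing order: 64^1 ≡ 64;  64^2 ≡ 240;  64^3 ≡ 177;  64^4 ≡ 1.
Smallest exponent giving 1 is 4.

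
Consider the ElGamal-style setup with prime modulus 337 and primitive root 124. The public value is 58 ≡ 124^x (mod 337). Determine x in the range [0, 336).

Baby-step giant-step with m = ceil(sqrt(336)) = 19.
Baby table (124^j mod 337 for j=0..18):
  0:1  1:124  2:211  3:215  4:37  5:207  6:56  7:204
  8:21  9:245  10:50  11:134  12:103  13:303  14:165  15:240
  16:104  17:90  18:39
Giant step factor: 124^(-19) ≡ 20 (mod 337).
Scan 58·20^i mod 337 for i = 0, 1, …:
  i=0: 58   i=1: 149   i=2: 284   i=3: 288
  i=4: 31   i=5: 283   i=6: 268   i=7: 305
  i=8: 34   i=9: 6     …   i=16: 171
  i=17: 50
Match at i=17, j=10: x = 17·19 + 10 = 333.

333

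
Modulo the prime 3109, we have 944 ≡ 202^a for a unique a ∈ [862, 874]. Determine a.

866

Compute 202^862 mod 3109 = 1866, then multiply by 202 repeatedly:
  202^862=1866  202^863=743  202^864=854  202^865=1513  202^866=944
Found 944 at exponent 866.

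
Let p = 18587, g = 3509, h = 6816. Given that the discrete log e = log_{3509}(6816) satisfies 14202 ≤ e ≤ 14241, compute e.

14203

Compute 3509^14202 mod 18587 = 16057, then multiply by 3509 repeatedly:
  3509^14202=16057  3509^14203=6816
Found 6816 at exponent 14203.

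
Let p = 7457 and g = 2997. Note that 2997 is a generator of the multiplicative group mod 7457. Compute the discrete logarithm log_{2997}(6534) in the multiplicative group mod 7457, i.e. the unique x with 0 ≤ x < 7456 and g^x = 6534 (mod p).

5903

Baby-step giant-step with m = ceil(sqrt(7456)) = 87.
Baby table (2997^j mod 7457 for j=0..86):
  0:1  1:2997  2:3781  3:4474  4:892  5:3718  6:2088  7:1313
  8:5222  9:5548  10:5703  11:447  12:4856  13:4825  14:1402  15:3503
  16:6492  17:1211  18:5265  19:193  20:4232  21:6404  22:5927  23:645
  24:1702  25:306  26:7328  27:1151  28:4413  29:4500  30:4244  31:5083
  32:6557  33:2134  34:4949  35:180  36:2556  37:1993  38:7421  39:3963
  40:5567  41:2990  42:5173  43:378  44:6859  45:4931  46:5890  47:1611
  48:3488  49:6279  50:4152  51:5268  52:1727  53:661  54:4912  55:1146
  56:4342  57:509  58:4245  59:623  60:2881  61:6608  62:5841  63:3898
  64:4644  65:3306  66:5186  67:2054  68:3813  69:3437  70:2572  71:5203
  72:804  73:977  74:4925  75:2822  76:1296  77:6472  78:927  79:4215
  80:197  81:1306  82:6614  83:1452  84:4213  85:1660  86:1201
Giant step factor: 2997^(-87) ≡ 6572 (mod 7457).
Scan 6534·6572^i mod 7457 for i = 0, 1, …:
  i=0: 6534   i=1: 4042   i=2: 2190   i=3: 670
  i=4: 3610   i=5: 4203   i=6: 1388   i=7: 2025
  i=8: 5012   i=9: 1295     …   i=66: 3744
  i=67: 4925
Match at i=67, j=74: x = 67·87 + 74 = 5903.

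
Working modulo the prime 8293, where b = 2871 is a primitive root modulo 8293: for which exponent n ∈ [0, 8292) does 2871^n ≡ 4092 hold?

7035

Baby-step giant-step with m = ceil(sqrt(8292)) = 92.
Baby table (2871^j mod 8293 for j=0..91):
  0:1  1:2871  2:7692  3:7766  4:4602  5:1593  6:4060  7:4595
  8:6375  9:8267  10:8284  11:7333  12:5409  13:4743  14:47  15:2249
  16:4925  17:110  18:676  19:234  20:81  21:347  22:1077  23:7071
  24:7870  25:4638  26:5433  27:7303  28:2209  29:6187  30:7564  31:5170
  32:6893  33:2705  34:3807  35:8016  36:861  37:617  38:4998  39:2368
  40:6561  41:3228  42:4307  43:534  44:7202  45:2493  46:544  47:2740
  48:4776  49:3567  50:7295  51:4120  52:2702  53:3487  54:1526  55:2442
  56:3397  57:219  58:6774  59:1069  60:689  61:4385  62:561  63:1789
  64:2852  65:2901  66:2599  67:6322  68:5378  69:6965  70:2092  71:2000
  72:3244  73:485  74:7504  75:7063  76:1488  77:1153  78:1356  79:3659
  80:6051  81:6879  82:3976  83:3928  84:7101  85:2777  86:3194  87:6209
  88:4382  89:241  90:3592  91:4433
Giant step factor: 2871^(-92) ≡ 6188 (mod 8293).
Scan 4092·6188^i mod 8293 for i = 0, 1, …:
  i=0: 4092   i=1: 2767   i=2: 5444   i=3: 1306
  i=4: 4146   i=5: 5199   i=6: 2865   i=7: 6479
  i=8: 3690   i=9: 3091     …   i=75: 6709
  i=76: 534
Match at i=76, j=43: n = 76·92 + 43 = 7035.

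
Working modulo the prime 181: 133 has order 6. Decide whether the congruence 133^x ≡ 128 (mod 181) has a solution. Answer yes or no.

no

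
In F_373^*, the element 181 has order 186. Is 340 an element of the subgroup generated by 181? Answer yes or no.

no

340 ∈ ⟨181⟩ iff 340^186 ≡ 1 (mod 373), since |⟨181⟩| = 186.
340^186 mod 373 = 372.
Since 372 ≠ 1, 340 does not lie in the subgroup.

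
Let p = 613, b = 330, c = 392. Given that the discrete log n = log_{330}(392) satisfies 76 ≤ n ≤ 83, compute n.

79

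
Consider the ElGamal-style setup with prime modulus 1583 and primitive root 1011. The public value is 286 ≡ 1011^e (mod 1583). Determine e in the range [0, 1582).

740

Baby-step giant-step with m = ceil(sqrt(1582)) = 40.
Baby table (1011^j mod 1583 for j=0..39):
  0:1  1:1011  2:1086  3:927  4:61  5:1517  6:1343  7:1142
  8:555  9:723  10:1190  11:10  12:612  13:1362  14:1355  15:610
  16:923  17:766  18:339  19:801  20:898  21:819  22:100  23:1371
  24:956  25:886  26:1351  27:1315  28:1328  29:224  30:95  31:1065
  32:275  33:1000  34:1046  35:62  36:945  37:846  38:486  39:616
Giant step factor: 1011^(-40) ≡ 306 (mod 1583).
Scan 286·306^i mod 1583 for i = 0, 1, …:
  i=0: 286   i=1: 451   i=2: 285   i=3: 145
  i=4: 46   i=5: 1412   i=6: 1496   i=7: 289
  i=8: 1369   i=9: 1002     …   i=17: 1110
  i=18: 898
Match at i=18, j=20: e = 18·40 + 20 = 740.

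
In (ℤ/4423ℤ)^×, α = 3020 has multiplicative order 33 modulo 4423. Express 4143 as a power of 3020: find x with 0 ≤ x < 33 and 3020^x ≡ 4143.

20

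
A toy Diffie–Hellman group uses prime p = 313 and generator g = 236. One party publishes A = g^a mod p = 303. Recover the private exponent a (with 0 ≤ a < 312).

175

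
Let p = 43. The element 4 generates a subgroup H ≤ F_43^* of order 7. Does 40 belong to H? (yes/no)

40 ∈ ⟨4⟩ iff 40^7 ≡ 1 (mod 43), since |⟨4⟩| = 7.
40^7 mod 43 = 6.
Since 6 ≠ 1, 40 does not lie in the subgroup.

no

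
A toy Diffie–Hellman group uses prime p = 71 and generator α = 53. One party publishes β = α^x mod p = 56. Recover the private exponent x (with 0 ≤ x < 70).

13

Successive powers of 53 modulo 71:
  53^0=1  53^1=53  53^2=40  53^3=61  53^4=38  53^5=26
  53^6=29  53^7=46  53^8=24  53^9=65  53^10=37  53^11=44
  53^12=60  53^13=56
So 53^13 ≡ 56 (mod 71), giving x = 13.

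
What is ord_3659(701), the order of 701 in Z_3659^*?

1829

The order of 701 must divide p − 1 = 3658 = 2 · 31 · 59.
Divisors: 1, 2, 31, 59, 62, 118, 1829, 3658.
Check each in increasing order: 701^1 ≡ 701;  701^2 ≡ 1095;  701^31 ≡ 1088;  701^59 ≡ 1047;  701^62 ≡ 1887;  701^118 ≡ 2168;  701^1829 ≡ 1.
Smallest exponent giving 1 is 1829.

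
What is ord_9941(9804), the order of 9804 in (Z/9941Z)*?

The order of 9804 must divide p − 1 = 9940 = 2^2 · 5 · 7 · 71.
Divisors: 1, 2, 4, 5, 7, 10, 14, 20, 28, 35, 70, 71, 140, 142, 284, 355, 497, 710, 994, 1420, 1988, 2485, 4970, 9940.
Check each in increasing order: 9804^1 ≡ 9804;  9804^2 ≡ 8828;  9804^4 ≡ 6085;  9804^5 ≡ 1399;  9804^7 ≡ 3650;  9804^10 ≡ 8765;  9804^14 ≡ 1560;  9804^20 ≡ 1177;  9804^28 ≡ 7996;  9804^35 ≡ 8565;  9804^70 ≡ 4586;  9804^71 ≡ 7942;  9804^140 ≡ 6181;  9804^142 ≡ 9660;  9804^284 ≡ 9374;  9804^355 ≡ 159;  9804^497 ≡ 5026;  9804^710 ≡ 5399;  9804^994 ≡ 595;  9804^1420 ≡ 2189;  9804^1988 ≡ 6090;  9804^2485 ≡ 1.
Smallest exponent giving 1 is 2485.

2485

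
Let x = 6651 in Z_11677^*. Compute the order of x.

973

The order of 6651 must divide p − 1 = 11676 = 2^2 · 3 · 7 · 139.
Divisors: 1, 2, 3, 4, 6, 7, 12, 14, 21, 28, 42, 84, 139, 278, 417, 556, 834, 973, 1668, 1946, 2919, 3892, 5838, 11676.
Check each in increasing order: 6651^1 ≡ 6651;  6651^2 ≡ 3325;  6651^3 ≡ 10014;  6651^4 ≡ 9183;  6651^6 ≡ 9797;  6651^7 ≡ 2187;  6651^12 ≡ 7946;  6651^14 ≡ 7076;  6651^21 ≡ 3187;  6651^28 ≡ 10477;  6651^42 ≡ 9656;  6651^84 ≡ 9168;  6651^139 ≡ 2217;  6651^278 ≡ 10749;  6651^417 ≡ 9453;  6651^556 ≡ 8763;  6651^834 ≡ 6805;  6651^973 ≡ 1.
Smallest exponent giving 1 is 973.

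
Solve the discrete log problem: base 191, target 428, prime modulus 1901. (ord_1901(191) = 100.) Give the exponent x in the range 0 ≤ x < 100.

Successive powers of 191 modulo 1901:
  191^0=1  191^1=191  191^2=362  191^3=706  191^4=1776  191^5=838
  191^6=374  191^7=1097  191^8=417  191^9=1706  191^10=775  191^11=1648
  191^12=1103  191^13=1563  191^14=76  191^15=1209  191^16=898  191^17=428
So 191^17 ≡ 428 (mod 1901), giving x = 17.

17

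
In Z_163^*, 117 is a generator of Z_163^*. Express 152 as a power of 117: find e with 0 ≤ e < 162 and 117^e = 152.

110

Baby-step giant-step with m = ceil(sqrt(162)) = 13.
Baby table (117^j mod 163 for j=0..12):
  0:1  1:117  2:160  3:138  4:9  5:75  6:136  7:101
  8:81  9:23  10:83  11:94  12:77
Giant step factor: 117^(-13) ≡ 63 (mod 163).
Scan 152·63^i mod 163 for i = 0, 1, …:
  i=0: 152   i=1: 122   i=2: 25   i=3: 108
  i=4: 121   i=5: 125   i=6: 51   i=7: 116
  i=8: 136
Match at i=8, j=6: e = 8·13 + 6 = 110.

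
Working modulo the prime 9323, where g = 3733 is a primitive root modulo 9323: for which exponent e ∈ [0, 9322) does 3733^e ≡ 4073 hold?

4175

Baby-step giant-step with m = ceil(sqrt(9322)) = 97.
Baby table (3733^j mod 9323 for j=0..96):
  0:1  1:3733  2:6727  3:5052  4:8010  5:2469  6:5653  7:4700
  8:8537  9:2607  10:8042  11:726  12:6488  13:7873  14:3813  15:7031
  16:2478  17:1958  18:9305  19:7390  20:113  21:2294  22:4988  23:2173
  24:799  25:8630  26:4825  27:9012  28:4412  29:5578  30:4415  31:7454
  32:5950  33:3964  34:2011  35:2048  36:324  37:6825  38:7289  39:5323
  40:3446  41:7501  42:4264  43:3151  44:6380  45:5598  46:4491  47:2149
  48:4437  49:5673  50:4776  51:3232  52:1094  53:428  54:3491  55:7672
  56:8643  57:6739  58:3233  59:4827  60:7155  61:8543  62:6359  63:1789
  64:3069  65:7933  66:4041  67:439  68:7262  69:7085  70:8277  71:1619
  72:2423  73:1749  74:2917  75:9220  76:7067  77:6344  78:1732  79:4717
  80:6737  81:5090  82:696  83:6374  84:1846  85:1421  86:9129  87:2992
  88:182  89:8150  90:3001  91:5810  92:3432  93:1854  94:3316  95:7007
  96:6116
Giant step factor: 3733^(-97) ≡ 6206 (mod 9323).
Scan 4073·6206^i mod 9323 for i = 0, 1, …:
  i=0: 4073   i=1: 2385   i=2: 5709   i=3: 2654
  i=4: 6306   i=5: 6405   i=6: 5481   i=7: 4782
  i=8: 1983   i=9: 138     …   i=42: 6467
  i=43: 8010
Match at i=43, j=4: e = 43·97 + 4 = 4175.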